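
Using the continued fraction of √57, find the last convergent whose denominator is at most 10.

68/9

√57 = [7; 1, 1, 4, 1, 1, 14, …] (period length 6).
Convergents:
  p_0/q_0 = 7/1
  p_1/q_1 = 8/1
  p_2/q_2 = 15/2
  p_3/q_3 = 68/9
  p_4/q_4 = 83/11
q_3 = 9 ≤ 10 < 11 = q_4, so the answer is 68/9.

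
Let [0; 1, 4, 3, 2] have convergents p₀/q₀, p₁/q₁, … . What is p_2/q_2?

Using pₖ = aₖpₖ₋₁ + pₖ₋₂, qₖ = aₖqₖ₋₁ + qₖ₋₂ (with p₋₁=1, p₋₂=0, q₋₁=0, q₋₂=1):
  k=0: a=0, p=0, q=1
  k=1: a=1, p=1, q=1
  k=2: a=4, p=4, q=5

4/5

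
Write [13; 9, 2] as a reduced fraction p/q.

249/19

Fold from the inside: start with 2/1.
  9 + 1/2 = 19/2
  13 + 2/19 = 249/19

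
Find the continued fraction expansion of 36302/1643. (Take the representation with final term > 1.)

36302 = 22*1643 + 156
1643 = 10*156 + 83
156 = 1*83 + 73
83 = 1*73 + 10
73 = 7*10 + 3
10 = 3*3 + 1
3 = 3*1 + 0  (stop)
So 36302/1643 = [22; 10, 1, 1, 7, 3, 3].

[22; 10, 1, 1, 7, 3, 3]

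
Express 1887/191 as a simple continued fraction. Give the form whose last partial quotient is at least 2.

1887 = 9·191 + 168
191 = 1·168 + 23
168 = 7·23 + 7
23 = 3·7 + 2
7 = 3·2 + 1
2 = 2·1 + 0  (stop)
So 1887/191 = [9; 1, 7, 3, 3, 2].

[9; 1, 7, 3, 3, 2]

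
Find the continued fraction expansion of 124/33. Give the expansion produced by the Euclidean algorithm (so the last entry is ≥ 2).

124 = 3*33 + 25
33 = 1*25 + 8
25 = 3*8 + 1
8 = 8*1 + 0  (stop)
So 124/33 = [3; 1, 3, 8].

[3; 1, 3, 8]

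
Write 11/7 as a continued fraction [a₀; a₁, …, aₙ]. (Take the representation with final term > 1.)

11 = 1×7 + 4
7 = 1×4 + 3
4 = 1×3 + 1
3 = 3×1 + 0  (stop)
So 11/7 = [1; 1, 1, 3].

[1; 1, 1, 3]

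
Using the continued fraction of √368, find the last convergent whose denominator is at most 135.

√368 = [19; 5, 2, 5, 38, …] (period length 4).
Convergents:
  p_0/q_0 = 19/1
  p_1/q_1 = 96/5
  p_2/q_2 = 211/11
  p_3/q_3 = 1151/60
  p_4/q_4 = 43949/2291
q_3 = 60 ≤ 135 < 2291 = q_4, so the answer is 1151/60.

1151/60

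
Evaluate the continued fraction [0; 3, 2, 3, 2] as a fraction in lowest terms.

Fold from the inside: start with 2/1.
  3 + 1/2 = 7/2
  2 + 2/7 = 16/7
  3 + 7/16 = 55/16
  0 + 16/55 = 16/55

16/55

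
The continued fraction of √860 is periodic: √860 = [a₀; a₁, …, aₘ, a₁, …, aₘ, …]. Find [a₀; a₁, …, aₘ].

a₀ = ⌊√860⌋ = 29.
With m₀=0, d₀=1 and mₖ₊₁ = dₖaₖ − mₖ, dₖ₊₁ = (n − mₖ₊₁²)/dₖ, aₖ₊₁ = ⌊(a₀+mₖ₊₁)/dₖ₊₁⌋:
  k=1: m=29, d=19, a=3
  k=2: m=28, d=4, a=14
  k=3: m=28, d=19, a=3
  k=4: m=29, d=1, a=58
d=1 and a=2a₀=58 at k=4, so the next step gives (m, d) = (29, 19) again — its k=1 value — and the period has length 4.

[29; 3, 14, 3, 58]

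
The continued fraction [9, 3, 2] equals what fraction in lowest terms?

65/7

Using pₖ = aₖpₖ₋₁ + pₖ₋₂ and qₖ = aₖqₖ₋₁ + qₖ₋₂:
  k=0: a=9, p=9, q=1
  k=1: a=3, p=28, q=3
  k=2: a=2, p=65, q=7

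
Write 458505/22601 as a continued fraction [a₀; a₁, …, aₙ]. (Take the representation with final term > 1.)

458505 = 20*22601 + 6485
22601 = 3*6485 + 3146
6485 = 2*3146 + 193
3146 = 16*193 + 58
193 = 3*58 + 19
58 = 3*19 + 1
19 = 19*1 + 0  (stop)
So 458505/22601 = [20; 3, 2, 16, 3, 3, 19].

[20; 3, 2, 16, 3, 3, 19]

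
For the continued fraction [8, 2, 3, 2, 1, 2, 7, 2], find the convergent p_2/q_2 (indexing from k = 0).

59/7

Using pₖ = aₖpₖ₋₁ + pₖ₋₂, qₖ = aₖqₖ₋₁ + qₖ₋₂ (with p₋₁=1, p₋₂=0, q₋₁=0, q₋₂=1):
  k=0: a=8, p=8, q=1
  k=1: a=2, p=17, q=2
  k=2: a=3, p=59, q=7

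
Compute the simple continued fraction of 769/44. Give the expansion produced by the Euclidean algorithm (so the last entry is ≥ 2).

769 = 17×44 + 21
44 = 2×21 + 2
21 = 10×2 + 1
2 = 2×1 + 0  (stop)
So 769/44 = [17; 2, 10, 2].

[17; 2, 10, 2]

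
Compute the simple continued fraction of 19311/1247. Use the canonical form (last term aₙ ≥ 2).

19311 = 15·1247 + 606
1247 = 2·606 + 35
606 = 17·35 + 11
35 = 3·11 + 2
11 = 5·2 + 1
2 = 2·1 + 0  (stop)
So 19311/1247 = [15; 2, 17, 3, 5, 2].

[15; 2, 17, 3, 5, 2]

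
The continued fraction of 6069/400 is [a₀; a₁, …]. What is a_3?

6069 = 15·400 + 69   →  a_0 = 15
400 = 5·69 + 55   →  a_1 = 5
69 = 1·55 + 14   →  a_2 = 1
55 = 3·14 + 13   →  a_3 = 3

3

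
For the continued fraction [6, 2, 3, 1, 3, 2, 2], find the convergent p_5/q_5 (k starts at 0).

496/77

Using pₖ = aₖpₖ₋₁ + pₖ₋₂, qₖ = aₖqₖ₋₁ + qₖ₋₂ (with p₋₁=1, p₋₂=0, q₋₁=0, q₋₂=1):
  k=0: a=6, p=6, q=1
  k=1: a=2, p=13, q=2
  k=2: a=3, p=45, q=7
  k=3: a=1, p=58, q=9
  k=4: a=3, p=219, q=34
  k=5: a=2, p=496, q=77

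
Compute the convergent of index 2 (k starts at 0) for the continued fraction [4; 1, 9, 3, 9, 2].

Using pₖ = aₖpₖ₋₁ + pₖ₋₂, qₖ = aₖqₖ₋₁ + qₖ₋₂ (with p₋₁=1, p₋₂=0, q₋₁=0, q₋₂=1):
  k=0: a=4, p=4, q=1
  k=1: a=1, p=5, q=1
  k=2: a=9, p=49, q=10

49/10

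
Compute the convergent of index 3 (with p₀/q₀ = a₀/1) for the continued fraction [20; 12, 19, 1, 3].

4840/241

Using pₖ = aₖpₖ₋₁ + pₖ₋₂, qₖ = aₖqₖ₋₁ + qₖ₋₂ (with p₋₁=1, p₋₂=0, q₋₁=0, q₋₂=1):
  k=0: a=20, p=20, q=1
  k=1: a=12, p=241, q=12
  k=2: a=19, p=4599, q=229
  k=3: a=1, p=4840, q=241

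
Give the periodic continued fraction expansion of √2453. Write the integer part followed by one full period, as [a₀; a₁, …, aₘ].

[49; 1, 1, 8, 1, 1, 98]

a₀ = ⌊√2453⌋ = 49.
With m₀=0, d₀=1 and mₖ₊₁ = dₖaₖ − mₖ, dₖ₊₁ = (n − mₖ₊₁²)/dₖ, aₖ₊₁ = ⌊(a₀+mₖ₊₁)/dₖ₊₁⌋:
  k=1: m=49, d=52, a=1
  k=2: m=3, d=47, a=1
  k=3: m=44, d=11, a=8
  k=4: m=44, d=47, a=1
  k=5: m=3, d=52, a=1
  k=6: m=49, d=1, a=98
d=1 and a=2a₀=98 at k=6, so the next step gives (m, d) = (49, 52) again — its k=1 value — and the period has length 6.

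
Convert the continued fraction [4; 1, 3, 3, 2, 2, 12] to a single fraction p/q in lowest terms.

4319/906

Fold from the inside: start with 12/1.
  2 + 1/12 = 25/12
  2 + 12/25 = 62/25
  3 + 25/62 = 211/62
  3 + 62/211 = 695/211
  1 + 211/695 = 906/695
  4 + 695/906 = 4319/906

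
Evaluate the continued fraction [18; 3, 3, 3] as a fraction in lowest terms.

Using pₖ = aₖpₖ₋₁ + pₖ₋₂ and qₖ = aₖqₖ₋₁ + qₖ₋₂:
  k=0: a=18, p=18, q=1
  k=1: a=3, p=55, q=3
  k=2: a=3, p=183, q=10
  k=3: a=3, p=604, q=33

604/33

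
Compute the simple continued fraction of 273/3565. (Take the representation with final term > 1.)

273 = 0*3565 + 273
3565 = 13*273 + 16
273 = 17*16 + 1
16 = 16*1 + 0  (stop)
So 273/3565 = [0; 13, 17, 16].

[0; 13, 17, 16]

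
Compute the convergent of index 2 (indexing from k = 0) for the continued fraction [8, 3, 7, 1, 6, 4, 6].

Using pₖ = aₖpₖ₋₁ + pₖ₋₂, qₖ = aₖqₖ₋₁ + qₖ₋₂ (with p₋₁=1, p₋₂=0, q₋₁=0, q₋₂=1):
  k=0: a=8, p=8, q=1
  k=1: a=3, p=25, q=3
  k=2: a=7, p=183, q=22

183/22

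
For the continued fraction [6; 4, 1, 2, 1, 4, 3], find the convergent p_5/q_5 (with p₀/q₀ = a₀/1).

Using pₖ = aₖpₖ₋₁ + pₖ₋₂, qₖ = aₖqₖ₋₁ + qₖ₋₂ (with p₋₁=1, p₋₂=0, q₋₁=0, q₋₂=1):
  k=0: a=6, p=6, q=1
  k=1: a=4, p=25, q=4
  k=2: a=1, p=31, q=5
  k=3: a=2, p=87, q=14
  k=4: a=1, p=118, q=19
  k=5: a=4, p=559, q=90

559/90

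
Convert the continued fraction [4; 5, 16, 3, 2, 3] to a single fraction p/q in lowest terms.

Using pₖ = aₖpₖ₋₁ + pₖ₋₂ and qₖ = aₖqₖ₋₁ + qₖ₋₂:
  k=0: a=4, p=4, q=1
  k=1: a=5, p=21, q=5
  k=2: a=16, p=340, q=81
  k=3: a=3, p=1041, q=248
  k=4: a=2, p=2422, q=577
  k=5: a=3, p=8307, q=1979

8307/1979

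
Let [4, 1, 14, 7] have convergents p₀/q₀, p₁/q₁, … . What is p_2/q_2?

74/15

Using pₖ = aₖpₖ₋₁ + pₖ₋₂, qₖ = aₖqₖ₋₁ + qₖ₋₂ (with p₋₁=1, p₋₂=0, q₋₁=0, q₋₂=1):
  k=0: a=4, p=4, q=1
  k=1: a=1, p=5, q=1
  k=2: a=14, p=74, q=15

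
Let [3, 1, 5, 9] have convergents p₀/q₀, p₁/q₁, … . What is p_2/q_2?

Using pₖ = aₖpₖ₋₁ + pₖ₋₂, qₖ = aₖqₖ₋₁ + qₖ₋₂ (with p₋₁=1, p₋₂=0, q₋₁=0, q₋₂=1):
  k=0: a=3, p=3, q=1
  k=1: a=1, p=4, q=1
  k=2: a=5, p=23, q=6

23/6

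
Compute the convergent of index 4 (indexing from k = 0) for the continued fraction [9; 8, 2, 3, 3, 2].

Using pₖ = aₖpₖ₋₁ + pₖ₋₂, qₖ = aₖqₖ₋₁ + qₖ₋₂ (with p₋₁=1, p₋₂=0, q₋₁=0, q₋₂=1):
  k=0: a=9, p=9, q=1
  k=1: a=8, p=73, q=8
  k=2: a=2, p=155, q=17
  k=3: a=3, p=538, q=59
  k=4: a=3, p=1769, q=194

1769/194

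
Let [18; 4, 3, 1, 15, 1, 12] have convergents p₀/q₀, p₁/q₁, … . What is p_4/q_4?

4887/268

Using pₖ = aₖpₖ₋₁ + pₖ₋₂, qₖ = aₖqₖ₋₁ + qₖ₋₂ (with p₋₁=1, p₋₂=0, q₋₁=0, q₋₂=1):
  k=0: a=18, p=18, q=1
  k=1: a=4, p=73, q=4
  k=2: a=3, p=237, q=13
  k=3: a=1, p=310, q=17
  k=4: a=15, p=4887, q=268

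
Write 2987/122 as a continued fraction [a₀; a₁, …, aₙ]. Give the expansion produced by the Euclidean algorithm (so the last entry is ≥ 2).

[24; 2, 14, 1, 3]

2987 = 24×122 + 59
122 = 2×59 + 4
59 = 14×4 + 3
4 = 1×3 + 1
3 = 3×1 + 0  (stop)
So 2987/122 = [24; 2, 14, 1, 3].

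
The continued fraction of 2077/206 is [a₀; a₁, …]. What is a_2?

2077 = 10·206 + 17   →  a_0 = 10
206 = 12·17 + 2   →  a_1 = 12
17 = 8·2 + 1   →  a_2 = 8

8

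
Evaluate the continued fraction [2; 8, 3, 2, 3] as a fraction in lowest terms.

422/199

Using pₖ = aₖpₖ₋₁ + pₖ₋₂ and qₖ = aₖqₖ₋₁ + qₖ₋₂:
  k=0: a=2, p=2, q=1
  k=1: a=8, p=17, q=8
  k=2: a=3, p=53, q=25
  k=3: a=2, p=123, q=58
  k=4: a=3, p=422, q=199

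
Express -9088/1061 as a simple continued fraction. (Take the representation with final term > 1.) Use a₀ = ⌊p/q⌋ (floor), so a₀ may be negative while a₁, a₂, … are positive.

[-9; 2, 3, 3, 6, 3, 2]

-9088 = -9*1061 + 461
1061 = 2*461 + 139
461 = 3*139 + 44
139 = 3*44 + 7
44 = 6*7 + 2
7 = 3*2 + 1
2 = 2*1 + 0  (stop)
So -9088/1061 = [-9; 2, 3, 3, 6, 3, 2].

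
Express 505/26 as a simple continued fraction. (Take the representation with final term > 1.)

505 = 19·26 + 11
26 = 2·11 + 4
11 = 2·4 + 3
4 = 1·3 + 1
3 = 3·1 + 0  (stop)
So 505/26 = [19; 2, 2, 1, 3].

[19; 2, 2, 1, 3]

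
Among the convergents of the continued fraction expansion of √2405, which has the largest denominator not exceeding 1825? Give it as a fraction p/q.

58898/1201

√2405 = [49; 24, 1, 1, 24, 98, …] (period length 5).
Convergents:
  p_0/q_0 = 49/1
  p_1/q_1 = 1177/24
  p_2/q_2 = 1226/25
  p_3/q_3 = 2403/49
  p_4/q_4 = 58898/1201
  p_5/q_5 = 5774407/117747
q_4 = 1201 ≤ 1825 < 117747 = q_5, so the answer is 58898/1201.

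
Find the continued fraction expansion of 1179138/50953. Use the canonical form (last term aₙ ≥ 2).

[23; 7, 17, 5, 3, 6, 4]

1179138 = 23*50953 + 7219
50953 = 7*7219 + 420
7219 = 17*420 + 79
420 = 5*79 + 25
79 = 3*25 + 4
25 = 6*4 + 1
4 = 4*1 + 0  (stop)
So 1179138/50953 = [23; 7, 17, 5, 3, 6, 4].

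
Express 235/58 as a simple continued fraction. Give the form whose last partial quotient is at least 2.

235 = 4*58 + 3
58 = 19*3 + 1
3 = 3*1 + 0  (stop)
So 235/58 = [4; 19, 3].

[4; 19, 3]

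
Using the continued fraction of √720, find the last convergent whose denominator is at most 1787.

√720 = [26; 1, 4, 1, 52, …] (period length 4).
Convergents:
  p_0/q_0 = 26/1
  p_1/q_1 = 27/1
  p_2/q_2 = 134/5
  p_3/q_3 = 161/6
  p_4/q_4 = 8506/317
  p_5/q_5 = 8667/323
  p_6/q_6 = 43174/1609
  p_7/q_7 = 51841/1932
q_6 = 1609 ≤ 1787 < 1932 = q_7, so the answer is 43174/1609.

43174/1609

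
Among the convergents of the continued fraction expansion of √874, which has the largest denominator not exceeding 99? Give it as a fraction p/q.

2099/71

√874 = [29; 1, 1, 3, 2, 3, 1, 1, 58, …] (period length 8).
Convergents:
  p_0/q_0 = 29/1
  p_1/q_1 = 30/1
  p_2/q_2 = 59/2
  p_3/q_3 = 207/7
  p_4/q_4 = 473/16
  p_5/q_5 = 1626/55
  p_6/q_6 = 2099/71
  p_7/q_7 = 3725/126
q_6 = 71 ≤ 99 < 126 = q_7, so the answer is 2099/71.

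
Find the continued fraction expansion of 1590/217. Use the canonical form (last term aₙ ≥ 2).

1590 = 7·217 + 71
217 = 3·71 + 4
71 = 17·4 + 3
4 = 1·3 + 1
3 = 3·1 + 0  (stop)
So 1590/217 = [7; 3, 17, 1, 3].

[7; 3, 17, 1, 3]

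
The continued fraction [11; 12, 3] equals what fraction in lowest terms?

410/37

Fold from the inside: start with 3/1.
  12 + 1/3 = 37/3
  11 + 3/37 = 410/37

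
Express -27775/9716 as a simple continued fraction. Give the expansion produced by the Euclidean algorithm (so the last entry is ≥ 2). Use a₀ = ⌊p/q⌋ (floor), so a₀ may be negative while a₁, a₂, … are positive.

-27775 = -3·9716 + 1373
9716 = 7·1373 + 105
1373 = 13·105 + 8
105 = 13·8 + 1
8 = 8·1 + 0  (stop)
So -27775/9716 = [-3; 7, 13, 13, 8].

[-3; 7, 13, 13, 8]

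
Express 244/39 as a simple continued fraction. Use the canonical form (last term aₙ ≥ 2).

244 = 6·39 + 10
39 = 3·10 + 9
10 = 1·9 + 1
9 = 9·1 + 0  (stop)
So 244/39 = [6; 3, 1, 9].

[6; 3, 1, 9]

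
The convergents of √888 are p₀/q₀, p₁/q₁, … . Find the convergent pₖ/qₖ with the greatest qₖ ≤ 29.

√888 = [29; 1, 3, 1, 58, …] (period length 4).
Convergents:
  p_0/q_0 = 29/1
  p_1/q_1 = 30/1
  p_2/q_2 = 119/4
  p_3/q_3 = 149/5
  p_4/q_4 = 8761/294
q_3 = 5 ≤ 29 < 294 = q_4, so the answer is 149/5.

149/5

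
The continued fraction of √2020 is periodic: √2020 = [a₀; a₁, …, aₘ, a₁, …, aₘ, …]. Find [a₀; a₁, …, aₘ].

a₀ = ⌊√2020⌋ = 44.
With m₀=0, d₀=1 and mₖ₊₁ = dₖaₖ − mₖ, dₖ₊₁ = (n − mₖ₊₁²)/dₖ, aₖ₊₁ = ⌊(a₀+mₖ₊₁)/dₖ₊₁⌋:
  k=1: m=44, d=84, a=1
  k=2: m=40, d=5, a=16
  k=3: m=40, d=84, a=1
  k=4: m=44, d=1, a=88
d=1 and a=2a₀=88 at k=4, so the next step gives (m, d) = (44, 84) again — its k=1 value — and the period has length 4.

[44; 1, 16, 1, 88]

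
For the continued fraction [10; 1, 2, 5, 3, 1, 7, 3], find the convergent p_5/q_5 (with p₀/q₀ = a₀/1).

Using pₖ = aₖpₖ₋₁ + pₖ₋₂, qₖ = aₖqₖ₋₁ + qₖ₋₂ (with p₋₁=1, p₋₂=0, q₋₁=0, q₋₂=1):
  k=0: a=10, p=10, q=1
  k=1: a=1, p=11, q=1
  k=2: a=2, p=32, q=3
  k=3: a=5, p=171, q=16
  k=4: a=3, p=545, q=51
  k=5: a=1, p=716, q=67

716/67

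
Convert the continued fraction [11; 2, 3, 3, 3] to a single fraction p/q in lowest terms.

Fold from the inside: start with 3/1.
  3 + 1/3 = 10/3
  3 + 3/10 = 33/10
  2 + 10/33 = 76/33
  11 + 33/76 = 869/76

869/76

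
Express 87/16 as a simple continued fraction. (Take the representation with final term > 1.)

[5; 2, 3, 2]

87 = 5*16 + 7
16 = 2*7 + 2
7 = 3*2 + 1
2 = 2*1 + 0  (stop)
So 87/16 = [5; 2, 3, 2].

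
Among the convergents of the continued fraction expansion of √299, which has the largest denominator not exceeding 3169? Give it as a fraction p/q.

43108/2493

√299 = [17; 3, 2, 3, 34, …] (period length 4).
Convergents:
  p_0/q_0 = 17/1
  p_1/q_1 = 52/3
  p_2/q_2 = 121/7
  p_3/q_3 = 415/24
  p_4/q_4 = 14231/823
  p_5/q_5 = 43108/2493
  p_6/q_6 = 100447/5809
q_5 = 2493 ≤ 3169 < 5809 = q_6, so the answer is 43108/2493.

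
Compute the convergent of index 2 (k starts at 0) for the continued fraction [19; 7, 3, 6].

421/22

Using pₖ = aₖpₖ₋₁ + pₖ₋₂, qₖ = aₖqₖ₋₁ + qₖ₋₂ (with p₋₁=1, p₋₂=0, q₋₁=0, q₋₂=1):
  k=0: a=19, p=19, q=1
  k=1: a=7, p=134, q=7
  k=2: a=3, p=421, q=22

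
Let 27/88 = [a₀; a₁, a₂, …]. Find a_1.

27 = 0·88 + 27   →  a_0 = 0
88 = 3·27 + 7   →  a_1 = 3

3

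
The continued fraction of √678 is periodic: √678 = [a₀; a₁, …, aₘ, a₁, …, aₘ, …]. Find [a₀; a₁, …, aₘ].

a₀ = ⌊√678⌋ = 26.
With m₀=0, d₀=1 and mₖ₊₁ = dₖaₖ − mₖ, dₖ₊₁ = (n − mₖ₊₁²)/dₖ, aₖ₊₁ = ⌊(a₀+mₖ₊₁)/dₖ₊₁⌋:
  k=1: m=26, d=2, a=26
  k=2: m=26, d=1, a=52
d=1 and a=2a₀=52 at k=2, so the next step gives (m, d) = (26, 2) again — its k=1 value — and the period has length 2.

[26; 26, 52]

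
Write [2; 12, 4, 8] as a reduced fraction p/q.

841/404

Fold from the inside: start with 8/1.
  4 + 1/8 = 33/8
  12 + 8/33 = 404/33
  2 + 33/404 = 841/404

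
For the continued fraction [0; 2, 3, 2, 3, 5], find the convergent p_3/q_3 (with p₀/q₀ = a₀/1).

Using pₖ = aₖpₖ₋₁ + pₖ₋₂, qₖ = aₖqₖ₋₁ + qₖ₋₂ (with p₋₁=1, p₋₂=0, q₋₁=0, q₋₂=1):
  k=0: a=0, p=0, q=1
  k=1: a=2, p=1, q=2
  k=2: a=3, p=3, q=7
  k=3: a=2, p=7, q=16

7/16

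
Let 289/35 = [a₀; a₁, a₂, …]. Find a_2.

289 = 8·35 + 9   →  a_0 = 8
35 = 3·9 + 8   →  a_1 = 3
9 = 1·8 + 1   →  a_2 = 1

1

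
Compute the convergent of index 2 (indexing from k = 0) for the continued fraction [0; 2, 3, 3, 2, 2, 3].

3/7

Using pₖ = aₖpₖ₋₁ + pₖ₋₂, qₖ = aₖqₖ₋₁ + qₖ₋₂ (with p₋₁=1, p₋₂=0, q₋₁=0, q₋₂=1):
  k=0: a=0, p=0, q=1
  k=1: a=2, p=1, q=2
  k=2: a=3, p=3, q=7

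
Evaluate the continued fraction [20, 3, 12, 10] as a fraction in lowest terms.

Fold from the inside: start with 10/1.
  12 + 1/10 = 121/10
  3 + 10/121 = 373/121
  20 + 121/373 = 7581/373

7581/373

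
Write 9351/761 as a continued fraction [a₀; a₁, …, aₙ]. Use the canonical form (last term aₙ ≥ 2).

[12; 3, 2, 9, 2, 5]

9351 = 12*761 + 219
761 = 3*219 + 104
219 = 2*104 + 11
104 = 9*11 + 5
11 = 2*5 + 1
5 = 5*1 + 0  (stop)
So 9351/761 = [12; 3, 2, 9, 2, 5].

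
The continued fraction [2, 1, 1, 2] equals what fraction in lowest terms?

13/5

Fold from the inside: start with 2/1.
  1 + 1/2 = 3/2
  1 + 2/3 = 5/3
  2 + 3/5 = 13/5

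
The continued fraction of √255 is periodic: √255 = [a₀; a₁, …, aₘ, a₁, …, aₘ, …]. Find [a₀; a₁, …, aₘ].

[15; 1, 30]

a₀ = ⌊√255⌋ = 15.
With m₀=0, d₀=1 and mₖ₊₁ = dₖaₖ − mₖ, dₖ₊₁ = (n − mₖ₊₁²)/dₖ, aₖ₊₁ = ⌊(a₀+mₖ₊₁)/dₖ₊₁⌋:
  k=1: m=15, d=30, a=1
  k=2: m=15, d=1, a=30
d=1 and a=2a₀=30 at k=2, so the next step gives (m, d) = (15, 30) again — its k=1 value — and the period has length 2.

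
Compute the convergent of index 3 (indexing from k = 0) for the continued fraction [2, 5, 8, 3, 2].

Using pₖ = aₖpₖ₋₁ + pₖ₋₂, qₖ = aₖqₖ₋₁ + qₖ₋₂ (with p₋₁=1, p₋₂=0, q₋₁=0, q₋₂=1):
  k=0: a=2, p=2, q=1
  k=1: a=5, p=11, q=5
  k=2: a=8, p=90, q=41
  k=3: a=3, p=281, q=128

281/128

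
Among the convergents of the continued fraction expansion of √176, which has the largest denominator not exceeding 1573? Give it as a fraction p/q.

√176 = [13; 3, 1, 3, 26, …] (period length 4).
Convergents:
  p_0/q_0 = 13/1
  p_1/q_1 = 40/3
  p_2/q_2 = 53/4
  p_3/q_3 = 199/15
  p_4/q_4 = 5227/394
  p_5/q_5 = 15880/1197
  p_6/q_6 = 21107/1591
q_5 = 1197 ≤ 1573 < 1591 = q_6, so the answer is 15880/1197.

15880/1197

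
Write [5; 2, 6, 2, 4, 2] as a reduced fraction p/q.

1519/278

Fold from the inside: start with 2/1.
  4 + 1/2 = 9/2
  2 + 2/9 = 20/9
  6 + 9/20 = 129/20
  2 + 20/129 = 278/129
  5 + 129/278 = 1519/278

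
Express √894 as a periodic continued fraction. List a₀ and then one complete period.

a₀ = ⌊√894⌋ = 29.
With m₀=0, d₀=1 and mₖ₊₁ = dₖaₖ − mₖ, dₖ₊₁ = (n − mₖ₊₁²)/dₖ, aₖ₊₁ = ⌊(a₀+mₖ₊₁)/dₖ₊₁⌋:
  k=1: m=29, d=53, a=1
  k=2: m=24, d=6, a=8
  k=3: m=24, d=53, a=1
  k=4: m=29, d=1, a=58
d=1 and a=2a₀=58 at k=4, so the next step gives (m, d) = (29, 53) again — its k=1 value — and the period has length 4.

[29; 1, 8, 1, 58]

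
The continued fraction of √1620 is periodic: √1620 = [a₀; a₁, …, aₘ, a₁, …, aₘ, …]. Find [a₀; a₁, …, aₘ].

a₀ = ⌊√1620⌋ = 40.

[40; 4, 80]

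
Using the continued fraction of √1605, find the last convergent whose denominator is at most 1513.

√1605 = [40; 16, 80, …] (period length 2).
Convergents:
  p_0/q_0 = 40/1
  p_1/q_1 = 641/16
  p_2/q_2 = 51320/1281
  p_3/q_3 = 821761/20512
q_2 = 1281 ≤ 1513 < 20512 = q_3, so the answer is 51320/1281.

51320/1281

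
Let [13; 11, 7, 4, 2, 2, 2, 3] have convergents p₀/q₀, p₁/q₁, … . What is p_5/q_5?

23182/1771

Using pₖ = aₖpₖ₋₁ + pₖ₋₂, qₖ = aₖqₖ₋₁ + qₖ₋₂ (with p₋₁=1, p₋₂=0, q₋₁=0, q₋₂=1):
  k=0: a=13, p=13, q=1
  k=1: a=11, p=144, q=11
  k=2: a=7, p=1021, q=78
  k=3: a=4, p=4228, q=323
  k=4: a=2, p=9477, q=724
  k=5: a=2, p=23182, q=1771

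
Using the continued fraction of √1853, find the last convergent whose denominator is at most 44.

1851/43

√1853 = [43; 21, 1, 1, 21, 86, …] (period length 5).
Convergents:
  p_0/q_0 = 43/1
  p_1/q_1 = 904/21
  p_2/q_2 = 947/22
  p_3/q_3 = 1851/43
  p_4/q_4 = 39818/925
q_3 = 43 ≤ 44 < 925 = q_4, so the answer is 1851/43.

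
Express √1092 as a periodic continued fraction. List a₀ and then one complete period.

a₀ = ⌊√1092⌋ = 33.
With m₀=0, d₀=1 and mₖ₊₁ = dₖaₖ − mₖ, dₖ₊₁ = (n − mₖ₊₁²)/dₖ, aₖ₊₁ = ⌊(a₀+mₖ₊₁)/dₖ₊₁⌋:
  k=1: m=33, d=3, a=22
  k=2: m=33, d=1, a=66
d=1 and a=2a₀=66 at k=2, so the next step gives (m, d) = (33, 3) again — its k=1 value — and the period has length 2.

[33; 22, 66]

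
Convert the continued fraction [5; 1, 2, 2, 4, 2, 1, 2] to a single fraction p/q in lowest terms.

1536/269

Using pₖ = aₖpₖ₋₁ + pₖ₋₂ and qₖ = aₖqₖ₋₁ + qₖ₋₂:
  k=0: a=5, p=5, q=1
  k=1: a=1, p=6, q=1
  k=2: a=2, p=17, q=3
  k=3: a=2, p=40, q=7
  k=4: a=4, p=177, q=31
  k=5: a=2, p=394, q=69
  k=6: a=1, p=571, q=100
  k=7: a=2, p=1536, q=269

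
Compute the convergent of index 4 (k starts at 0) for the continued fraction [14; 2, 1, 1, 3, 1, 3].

Using pₖ = aₖpₖ₋₁ + pₖ₋₂, qₖ = aₖqₖ₋₁ + qₖ₋₂ (with p₋₁=1, p₋₂=0, q₋₁=0, q₋₂=1):
  k=0: a=14, p=14, q=1
  k=1: a=2, p=29, q=2
  k=2: a=1, p=43, q=3
  k=3: a=1, p=72, q=5
  k=4: a=3, p=259, q=18

259/18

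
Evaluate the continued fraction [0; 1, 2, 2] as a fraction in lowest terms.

Using pₖ = aₖpₖ₋₁ + pₖ₋₂ and qₖ = aₖqₖ₋₁ + qₖ₋₂:
  k=0: a=0, p=0, q=1
  k=1: a=1, p=1, q=1
  k=2: a=2, p=2, q=3
  k=3: a=2, p=5, q=7

5/7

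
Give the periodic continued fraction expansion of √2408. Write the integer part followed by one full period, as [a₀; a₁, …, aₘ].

a₀ = ⌊√2408⌋ = 49.

[49; 14, 98]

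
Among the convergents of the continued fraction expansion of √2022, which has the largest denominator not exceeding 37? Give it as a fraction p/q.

1349/30

√2022 = [44; 1, 28, 1, 88, …] (period length 4).
Convergents:
  p_0/q_0 = 44/1
  p_1/q_1 = 45/1
  p_2/q_2 = 1304/29
  p_3/q_3 = 1349/30
  p_4/q_4 = 120016/2669
q_3 = 30 ≤ 37 < 2669 = q_4, so the answer is 1349/30.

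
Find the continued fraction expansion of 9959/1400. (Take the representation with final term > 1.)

[7; 8, 1, 4, 7, 1, 3]

9959 = 7×1400 + 159
1400 = 8×159 + 128
159 = 1×128 + 31
128 = 4×31 + 4
31 = 7×4 + 3
4 = 1×3 + 1
3 = 3×1 + 0  (stop)
So 9959/1400 = [7; 8, 1, 4, 7, 1, 3].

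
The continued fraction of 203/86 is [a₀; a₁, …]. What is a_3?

3

203 = 2·86 + 31   →  a_0 = 2
86 = 2·31 + 24   →  a_1 = 2
31 = 1·24 + 7   →  a_2 = 1
24 = 3·7 + 3   →  a_3 = 3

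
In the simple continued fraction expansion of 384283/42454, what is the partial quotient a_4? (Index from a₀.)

384283 = 9·42454 + 2197   →  a_0 = 9
42454 = 19·2197 + 711   →  a_1 = 19
2197 = 3·711 + 64   →  a_2 = 3
711 = 11·64 + 7   →  a_3 = 11
64 = 9·7 + 1   →  a_4 = 9

9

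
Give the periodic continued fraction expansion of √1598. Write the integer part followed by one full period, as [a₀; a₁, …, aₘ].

[39; 1, 38, 1, 78]

a₀ = ⌊√1598⌋ = 39.
With m₀=0, d₀=1 and mₖ₊₁ = dₖaₖ − mₖ, dₖ₊₁ = (n − mₖ₊₁²)/dₖ, aₖ₊₁ = ⌊(a₀+mₖ₊₁)/dₖ₊₁⌋:
  k=1: m=39, d=77, a=1
  k=2: m=38, d=2, a=38
  k=3: m=38, d=77, a=1
  k=4: m=39, d=1, a=78
d=1 and a=2a₀=78 at k=4, so the next step gives (m, d) = (39, 77) again — its k=1 value — and the period has length 4.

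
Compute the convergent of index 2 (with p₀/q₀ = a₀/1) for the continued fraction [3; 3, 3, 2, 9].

33/10

Using pₖ = aₖpₖ₋₁ + pₖ₋₂, qₖ = aₖqₖ₋₁ + qₖ₋₂ (with p₋₁=1, p₋₂=0, q₋₁=0, q₋₂=1):
  k=0: a=3, p=3, q=1
  k=1: a=3, p=10, q=3
  k=2: a=3, p=33, q=10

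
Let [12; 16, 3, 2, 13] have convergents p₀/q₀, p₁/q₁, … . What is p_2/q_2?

591/49

Using pₖ = aₖpₖ₋₁ + pₖ₋₂, qₖ = aₖqₖ₋₁ + qₖ₋₂ (with p₋₁=1, p₋₂=0, q₋₁=0, q₋₂=1):
  k=0: a=12, p=12, q=1
  k=1: a=16, p=193, q=16
  k=2: a=3, p=591, q=49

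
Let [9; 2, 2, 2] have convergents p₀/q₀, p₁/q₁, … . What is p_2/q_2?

47/5

Using pₖ = aₖpₖ₋₁ + pₖ₋₂, qₖ = aₖqₖ₋₁ + qₖ₋₂ (with p₋₁=1, p₋₂=0, q₋₁=0, q₋₂=1):
  k=0: a=9, p=9, q=1
  k=1: a=2, p=19, q=2
  k=2: a=2, p=47, q=5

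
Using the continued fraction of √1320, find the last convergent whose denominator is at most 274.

√1320 = [36; 3, 72, …] (period length 2).
Convergents:
  p_0/q_0 = 36/1
  p_1/q_1 = 109/3
  p_2/q_2 = 7884/217
  p_3/q_3 = 23761/654
q_2 = 217 ≤ 274 < 654 = q_3, so the answer is 7884/217.

7884/217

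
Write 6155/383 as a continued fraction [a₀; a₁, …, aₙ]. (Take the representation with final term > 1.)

6155 = 16·383 + 27
383 = 14·27 + 5
27 = 5·5 + 2
5 = 2·2 + 1
2 = 2·1 + 0  (stop)
So 6155/383 = [16; 14, 5, 2, 2].

[16; 14, 5, 2, 2]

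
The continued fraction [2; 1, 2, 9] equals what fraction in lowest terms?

Using pₖ = aₖpₖ₋₁ + pₖ₋₂ and qₖ = aₖqₖ₋₁ + qₖ₋₂:
  k=0: a=2, p=2, q=1
  k=1: a=1, p=3, q=1
  k=2: a=2, p=8, q=3
  k=3: a=9, p=75, q=28

75/28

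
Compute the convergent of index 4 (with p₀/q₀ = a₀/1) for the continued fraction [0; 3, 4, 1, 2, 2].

Using pₖ = aₖpₖ₋₁ + pₖ₋₂, qₖ = aₖqₖ₋₁ + qₖ₋₂ (with p₋₁=1, p₋₂=0, q₋₁=0, q₋₂=1):
  k=0: a=0, p=0, q=1
  k=1: a=3, p=1, q=3
  k=2: a=4, p=4, q=13
  k=3: a=1, p=5, q=16
  k=4: a=2, p=14, q=45

14/45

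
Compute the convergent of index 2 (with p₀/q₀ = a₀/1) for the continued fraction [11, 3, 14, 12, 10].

487/43

Using pₖ = aₖpₖ₋₁ + pₖ₋₂, qₖ = aₖqₖ₋₁ + qₖ₋₂ (with p₋₁=1, p₋₂=0, q₋₁=0, q₋₂=1):
  k=0: a=11, p=11, q=1
  k=1: a=3, p=34, q=3
  k=2: a=14, p=487, q=43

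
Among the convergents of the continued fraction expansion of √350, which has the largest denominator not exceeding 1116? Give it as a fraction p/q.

√350 = [18; 1, 2, 2, 2, 1, 36, …] (period length 6).
Convergents:
  p_0/q_0 = 18/1
  p_1/q_1 = 19/1
  p_2/q_2 = 56/3
  p_3/q_3 = 131/7
  p_4/q_4 = 318/17
  p_5/q_5 = 449/24
  p_6/q_6 = 16482/881
  p_7/q_7 = 16931/905
  p_8/q_8 = 50344/2691
q_7 = 905 ≤ 1116 < 2691 = q_8, so the answer is 16931/905.

16931/905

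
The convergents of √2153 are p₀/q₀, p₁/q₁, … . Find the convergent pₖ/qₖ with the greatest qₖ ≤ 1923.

43106/929

√2153 = [46; 2, 2, 92, …] (period length 3).
Convergents:
  p_0/q_0 = 46/1
  p_1/q_1 = 93/2
  p_2/q_2 = 232/5
  p_3/q_3 = 21437/462
  p_4/q_4 = 43106/929
  p_5/q_5 = 107649/2320
q_4 = 929 ≤ 1923 < 2320 = q_5, so the answer is 43106/929.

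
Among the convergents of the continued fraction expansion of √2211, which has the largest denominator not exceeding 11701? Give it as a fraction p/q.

√2211 = [47; 47, 94, …] (period length 2).
Convergents:
  p_0/q_0 = 47/1
  p_1/q_1 = 2210/47
  p_2/q_2 = 207787/4419
  p_3/q_3 = 9768199/207740
q_2 = 4419 ≤ 11701 < 207740 = q_3, so the answer is 207787/4419.

207787/4419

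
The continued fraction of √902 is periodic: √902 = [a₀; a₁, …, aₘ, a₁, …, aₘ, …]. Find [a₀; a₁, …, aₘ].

[30; 30, 60]

a₀ = ⌊√902⌋ = 30.
With m₀=0, d₀=1 and mₖ₊₁ = dₖaₖ − mₖ, dₖ₊₁ = (n − mₖ₊₁²)/dₖ, aₖ₊₁ = ⌊(a₀+mₖ₊₁)/dₖ₊₁⌋:
  k=1: m=30, d=2, a=30
  k=2: m=30, d=1, a=60
d=1 and a=2a₀=60 at k=2, so the next step gives (m, d) = (30, 2) again — its k=1 value — and the period has length 2.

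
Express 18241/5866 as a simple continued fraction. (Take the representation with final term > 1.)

18241 = 3·5866 + 643
5866 = 9·643 + 79
643 = 8·79 + 11
79 = 7·11 + 2
11 = 5·2 + 1
2 = 2·1 + 0  (stop)
So 18241/5866 = [3; 9, 8, 7, 5, 2].

[3; 9, 8, 7, 5, 2]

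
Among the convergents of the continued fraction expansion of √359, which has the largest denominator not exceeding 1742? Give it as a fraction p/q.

√359 = [18; 1, 17, 1, 36, …] (period length 4).
Convergents:
  p_0/q_0 = 18/1
  p_1/q_1 = 19/1
  p_2/q_2 = 341/18
  p_3/q_3 = 360/19
  p_4/q_4 = 13301/702
  p_5/q_5 = 13661/721
  p_6/q_6 = 245538/12959
q_5 = 721 ≤ 1742 < 12959 = q_6, so the answer is 13661/721.

13661/721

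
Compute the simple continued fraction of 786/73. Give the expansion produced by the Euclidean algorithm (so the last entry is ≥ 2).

[10; 1, 3, 3, 2, 2]

786 = 10×73 + 56
73 = 1×56 + 17
56 = 3×17 + 5
17 = 3×5 + 2
5 = 2×2 + 1
2 = 2×1 + 0  (stop)
So 786/73 = [10; 1, 3, 3, 2, 2].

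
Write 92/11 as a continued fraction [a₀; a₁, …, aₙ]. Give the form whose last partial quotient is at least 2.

92 = 8·11 + 4
11 = 2·4 + 3
4 = 1·3 + 1
3 = 3·1 + 0  (stop)
So 92/11 = [8; 2, 1, 3].

[8; 2, 1, 3]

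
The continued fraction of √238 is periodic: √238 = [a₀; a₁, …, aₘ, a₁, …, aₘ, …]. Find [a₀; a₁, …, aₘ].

[15; 2, 2, 1, 14, 1, 2, 2, 30]

a₀ = ⌊√238⌋ = 15.
With m₀=0, d₀=1 and mₖ₊₁ = dₖaₖ − mₖ, dₖ₊₁ = (n − mₖ₊₁²)/dₖ, aₖ₊₁ = ⌊(a₀+mₖ₊₁)/dₖ₊₁⌋:
  k=1: m=15, d=13, a=2
  k=2: m=11, d=9, a=2
  k=3: m=7, d=21, a=1
  k=4: m=14, d=2, a=14
  k=5: m=14, d=21, a=1
  k=6: m=7, d=9, a=2
  k=7: m=11, d=13, a=2
  k=8: m=15, d=1, a=30
d=1 and a=2a₀=30 at k=8, so the next step gives (m, d) = (15, 13) again — its k=1 value — and the period has length 8.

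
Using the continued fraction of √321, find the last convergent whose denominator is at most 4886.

√321 = [17; 1, 10, 1, 34, …] (period length 4).
Convergents:
  p_0/q_0 = 17/1
  p_1/q_1 = 18/1
  p_2/q_2 = 197/11
  p_3/q_3 = 215/12
  p_4/q_4 = 7507/419
  p_5/q_5 = 7722/431
  p_6/q_6 = 84727/4729
  p_7/q_7 = 92449/5160
q_6 = 4729 ≤ 4886 < 5160 = q_7, so the answer is 84727/4729.

84727/4729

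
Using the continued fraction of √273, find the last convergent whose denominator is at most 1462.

23644/1431

√273 = [16; 1, 1, 10, 1, 1, 32, …] (period length 6).
Convergents:
  p_0/q_0 = 16/1
  p_1/q_1 = 17/1
  p_2/q_2 = 33/2
  p_3/q_3 = 347/21
  p_4/q_4 = 380/23
  p_5/q_5 = 727/44
  p_6/q_6 = 23644/1431
  p_7/q_7 = 24371/1475
q_6 = 1431 ≤ 1462 < 1475 = q_7, so the answer is 23644/1431.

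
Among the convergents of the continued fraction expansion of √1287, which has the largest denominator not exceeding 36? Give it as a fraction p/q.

√1287 = [35; 1, 6, 1, 70, …] (period length 4).
Convergents:
  p_0/q_0 = 35/1
  p_1/q_1 = 36/1
  p_2/q_2 = 251/7
  p_3/q_3 = 287/8
  p_4/q_4 = 20341/567
q_3 = 8 ≤ 36 < 567 = q_4, so the answer is 287/8.

287/8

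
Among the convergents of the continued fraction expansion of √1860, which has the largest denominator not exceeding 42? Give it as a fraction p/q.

√1860 = [43; 7, 1, 4, 1, 7, 86, …] (period length 6).
Convergents:
  p_0/q_0 = 43/1
  p_1/q_1 = 302/7
  p_2/q_2 = 345/8
  p_3/q_3 = 1682/39
  p_4/q_4 = 2027/47
q_3 = 39 ≤ 42 < 47 = q_4, so the answer is 1682/39.

1682/39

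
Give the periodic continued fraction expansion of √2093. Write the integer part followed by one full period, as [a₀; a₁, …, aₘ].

[45; 1, 2, 1, 90]

a₀ = ⌊√2093⌋ = 45.
With m₀=0, d₀=1 and mₖ₊₁ = dₖaₖ − mₖ, dₖ₊₁ = (n − mₖ₊₁²)/dₖ, aₖ₊₁ = ⌊(a₀+mₖ₊₁)/dₖ₊₁⌋:
  k=1: m=45, d=68, a=1
  k=2: m=23, d=23, a=2
  k=3: m=23, d=68, a=1
  k=4: m=45, d=1, a=90
d=1 and a=2a₀=90 at k=4, so the next step gives (m, d) = (45, 68) again — its k=1 value — and the period has length 4.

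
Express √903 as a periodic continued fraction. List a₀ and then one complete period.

[30; 20, 60]

a₀ = ⌊√903⌋ = 30.
With m₀=0, d₀=1 and mₖ₊₁ = dₖaₖ − mₖ, dₖ₊₁ = (n − mₖ₊₁²)/dₖ, aₖ₊₁ = ⌊(a₀+mₖ₊₁)/dₖ₊₁⌋:
  k=1: m=30, d=3, a=20
  k=2: m=30, d=1, a=60
d=1 and a=2a₀=60 at k=2, so the next step gives (m, d) = (30, 3) again — its k=1 value — and the period has length 2.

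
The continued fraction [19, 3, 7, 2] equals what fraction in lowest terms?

Fold from the inside: start with 2/1.
  7 + 1/2 = 15/2
  3 + 2/15 = 47/15
  19 + 15/47 = 908/47

908/47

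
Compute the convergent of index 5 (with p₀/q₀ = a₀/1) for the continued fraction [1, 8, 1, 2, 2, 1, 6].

97/87

Using pₖ = aₖpₖ₋₁ + pₖ₋₂, qₖ = aₖqₖ₋₁ + qₖ₋₂ (with p₋₁=1, p₋₂=0, q₋₁=0, q₋₂=1):
  k=0: a=1, p=1, q=1
  k=1: a=8, p=9, q=8
  k=2: a=1, p=10, q=9
  k=3: a=2, p=29, q=26
  k=4: a=2, p=68, q=61
  k=5: a=1, p=97, q=87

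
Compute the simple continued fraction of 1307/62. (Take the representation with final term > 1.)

1307 = 21·62 + 5
62 = 12·5 + 2
5 = 2·2 + 1
2 = 2·1 + 0  (stop)
So 1307/62 = [21; 12, 2, 2].

[21; 12, 2, 2]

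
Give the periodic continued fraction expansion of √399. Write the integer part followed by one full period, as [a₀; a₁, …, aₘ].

[19; 1, 38]

a₀ = ⌊√399⌋ = 19.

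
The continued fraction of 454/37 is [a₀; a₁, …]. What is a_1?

454 = 12·37 + 10   →  a_0 = 12
37 = 3·10 + 7   →  a_1 = 3

3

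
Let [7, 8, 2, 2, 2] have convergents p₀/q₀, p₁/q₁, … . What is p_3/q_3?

299/42

Using pₖ = aₖpₖ₋₁ + pₖ₋₂, qₖ = aₖqₖ₋₁ + qₖ₋₂ (with p₋₁=1, p₋₂=0, q₋₁=0, q₋₂=1):
  k=0: a=7, p=7, q=1
  k=1: a=8, p=57, q=8
  k=2: a=2, p=121, q=17
  k=3: a=2, p=299, q=42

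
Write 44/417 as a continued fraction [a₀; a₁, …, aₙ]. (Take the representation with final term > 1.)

44 = 0*417 + 44
417 = 9*44 + 21
44 = 2*21 + 2
21 = 10*2 + 1
2 = 2*1 + 0  (stop)
So 44/417 = [0; 9, 2, 10, 2].

[0; 9, 2, 10, 2]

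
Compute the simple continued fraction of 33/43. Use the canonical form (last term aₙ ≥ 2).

33 = 0·43 + 33
43 = 1·33 + 10
33 = 3·10 + 3
10 = 3·3 + 1
3 = 3·1 + 0  (stop)
So 33/43 = [0; 1, 3, 3, 3].

[0; 1, 3, 3, 3]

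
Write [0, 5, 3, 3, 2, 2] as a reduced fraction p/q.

56/297

Fold from the inside: start with 2/1.
  2 + 1/2 = 5/2
  3 + 2/5 = 17/5
  3 + 5/17 = 56/17
  5 + 17/56 = 297/56
  0 + 56/297 = 56/297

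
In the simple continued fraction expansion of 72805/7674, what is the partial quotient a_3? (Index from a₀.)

72805 = 9·7674 + 3739   →  a_0 = 9
7674 = 2·3739 + 196   →  a_1 = 2
3739 = 19·196 + 15   →  a_2 = 19
196 = 13·15 + 1   →  a_3 = 13

13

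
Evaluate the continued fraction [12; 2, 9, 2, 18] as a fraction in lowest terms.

Fold from the inside: start with 18/1.
  2 + 1/18 = 37/18
  9 + 18/37 = 351/37
  2 + 37/351 = 739/351
  12 + 351/739 = 9219/739

9219/739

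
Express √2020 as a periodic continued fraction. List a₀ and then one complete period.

[44; 1, 16, 1, 88]

a₀ = ⌊√2020⌋ = 44.
With m₀=0, d₀=1 and mₖ₊₁ = dₖaₖ − mₖ, dₖ₊₁ = (n − mₖ₊₁²)/dₖ, aₖ₊₁ = ⌊(a₀+mₖ₊₁)/dₖ₊₁⌋:
  k=1: m=44, d=84, a=1
  k=2: m=40, d=5, a=16
  k=3: m=40, d=84, a=1
  k=4: m=44, d=1, a=88
d=1 and a=2a₀=88 at k=4, so the next step gives (m, d) = (44, 84) again — its k=1 value — and the period has length 4.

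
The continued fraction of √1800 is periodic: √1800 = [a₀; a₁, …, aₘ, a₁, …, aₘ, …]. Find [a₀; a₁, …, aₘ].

[42; 2, 2, 1, 8, 1, 2, 2, 84]

a₀ = ⌊√1800⌋ = 42.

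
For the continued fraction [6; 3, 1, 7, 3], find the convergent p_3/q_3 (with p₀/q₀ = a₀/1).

194/31

Using pₖ = aₖpₖ₋₁ + pₖ₋₂, qₖ = aₖqₖ₋₁ + qₖ₋₂ (with p₋₁=1, p₋₂=0, q₋₁=0, q₋₂=1):
  k=0: a=6, p=6, q=1
  k=1: a=3, p=19, q=3
  k=2: a=1, p=25, q=4
  k=3: a=7, p=194, q=31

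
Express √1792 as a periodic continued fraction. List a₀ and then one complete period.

a₀ = ⌊√1792⌋ = 42.
With m₀=0, d₀=1 and mₖ₊₁ = dₖaₖ − mₖ, dₖ₊₁ = (n − mₖ₊₁²)/dₖ, aₖ₊₁ = ⌊(a₀+mₖ₊₁)/dₖ₊₁⌋:
  k=1: m=42, d=28, a=3
  k=2: m=42, d=1, a=84
d=1 and a=2a₀=84 at k=2, so the next step gives (m, d) = (42, 28) again — its k=1 value — and the period has length 2.

[42; 3, 84]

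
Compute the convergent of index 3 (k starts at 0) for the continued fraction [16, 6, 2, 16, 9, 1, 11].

3457/214

Using pₖ = aₖpₖ₋₁ + pₖ₋₂, qₖ = aₖqₖ₋₁ + qₖ₋₂ (with p₋₁=1, p₋₂=0, q₋₁=0, q₋₂=1):
  k=0: a=16, p=16, q=1
  k=1: a=6, p=97, q=6
  k=2: a=2, p=210, q=13
  k=3: a=16, p=3457, q=214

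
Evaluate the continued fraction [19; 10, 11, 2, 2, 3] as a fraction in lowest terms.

Fold from the inside: start with 3/1.
  2 + 1/3 = 7/3
  2 + 3/7 = 17/7
  11 + 7/17 = 194/17
  10 + 17/194 = 1957/194
  19 + 194/1957 = 37377/1957

37377/1957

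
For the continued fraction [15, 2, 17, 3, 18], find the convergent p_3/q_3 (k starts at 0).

Using pₖ = aₖpₖ₋₁ + pₖ₋₂, qₖ = aₖqₖ₋₁ + qₖ₋₂ (with p₋₁=1, p₋₂=0, q₋₁=0, q₋₂=1):
  k=0: a=15, p=15, q=1
  k=1: a=2, p=31, q=2
  k=2: a=17, p=542, q=35
  k=3: a=3, p=1657, q=107

1657/107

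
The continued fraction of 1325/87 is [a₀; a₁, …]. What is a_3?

1325 = 15·87 + 20   →  a_0 = 15
87 = 4·20 + 7   →  a_1 = 4
20 = 2·7 + 6   →  a_2 = 2
7 = 1·6 + 1   →  a_3 = 1

1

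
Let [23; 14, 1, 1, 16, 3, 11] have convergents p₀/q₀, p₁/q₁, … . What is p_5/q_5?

33819/1466

Using pₖ = aₖpₖ₋₁ + pₖ₋₂, qₖ = aₖqₖ₋₁ + qₖ₋₂ (with p₋₁=1, p₋₂=0, q₋₁=0, q₋₂=1):
  k=0: a=23, p=23, q=1
  k=1: a=14, p=323, q=14
  k=2: a=1, p=346, q=15
  k=3: a=1, p=669, q=29
  k=4: a=16, p=11050, q=479
  k=5: a=3, p=33819, q=1466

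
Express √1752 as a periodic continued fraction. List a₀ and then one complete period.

a₀ = ⌊√1752⌋ = 41.
With m₀=0, d₀=1 and mₖ₊₁ = dₖaₖ − mₖ, dₖ₊₁ = (n − mₖ₊₁²)/dₖ, aₖ₊₁ = ⌊(a₀+mₖ₊₁)/dₖ₊₁⌋:
  k=1: m=41, d=71, a=1
  k=2: m=30, d=12, a=5
  k=3: m=30, d=71, a=1
  k=4: m=41, d=1, a=82
d=1 and a=2a₀=82 at k=4, so the next step gives (m, d) = (41, 71) again — its k=1 value — and the period has length 4.

[41; 1, 5, 1, 82]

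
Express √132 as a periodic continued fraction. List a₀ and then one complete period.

[11; 2, 22]

a₀ = ⌊√132⌋ = 11.
With m₀=0, d₀=1 and mₖ₊₁ = dₖaₖ − mₖ, dₖ₊₁ = (n − mₖ₊₁²)/dₖ, aₖ₊₁ = ⌊(a₀+mₖ₊₁)/dₖ₊₁⌋:
  k=1: m=11, d=11, a=2
  k=2: m=11, d=1, a=22
d=1 and a=2a₀=22 at k=2, so the next step gives (m, d) = (11, 11) again — its k=1 value — and the period has length 2.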